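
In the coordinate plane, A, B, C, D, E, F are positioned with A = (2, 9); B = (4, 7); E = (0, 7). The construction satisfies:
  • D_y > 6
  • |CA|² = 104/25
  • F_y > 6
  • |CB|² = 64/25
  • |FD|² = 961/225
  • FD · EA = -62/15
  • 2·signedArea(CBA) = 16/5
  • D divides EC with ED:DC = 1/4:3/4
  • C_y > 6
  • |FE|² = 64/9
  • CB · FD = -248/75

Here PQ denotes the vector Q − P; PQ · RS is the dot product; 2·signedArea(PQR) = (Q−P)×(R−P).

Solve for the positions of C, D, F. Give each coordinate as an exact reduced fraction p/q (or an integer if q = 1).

1. C_x = 12/5  [line -2·x + -2·y + 94/5 = 0 ∩ |CB|² = 64/25]
2. C_y = 7  [line -2·x + -2·y + 94/5 = 0 ∩ |CB|² = 64/25]
   → C = (12/5, 7)
3. D_x = 3/5  [D divides EC with ED:DC = 1/4:3/4]
4. D_y = 7  [D divides EC with ED:DC = 1/4:3/4]
   → D = (3/5, 7)
5. F_x = 8/3  [FD · EA = -62/15 ∩ CB · FD = -248/75]
6. F_y = 7  [FD · EA = -62/15 ∩ CB · FD = -248/75]
   → F = (8/3, 7)

C = (12/5, 7)
D = (3/5, 7)
F = (8/3, 7)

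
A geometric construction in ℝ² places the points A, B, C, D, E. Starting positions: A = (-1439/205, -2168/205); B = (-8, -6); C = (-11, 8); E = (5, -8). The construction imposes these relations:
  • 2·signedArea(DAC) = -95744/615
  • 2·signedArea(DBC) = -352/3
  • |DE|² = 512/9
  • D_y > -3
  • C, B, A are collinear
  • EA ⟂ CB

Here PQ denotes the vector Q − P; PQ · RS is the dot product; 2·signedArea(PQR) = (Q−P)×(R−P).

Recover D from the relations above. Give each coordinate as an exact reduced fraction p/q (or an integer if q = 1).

1. D_x = -1/3  [line -14·x + -3·y + -38/3 = 0 ∩ |DE|² = 512/9]
2. D_y = -8/3  [line -14·x + -3·y + -38/3 = 0 ∩ |DE|² = 512/9]
   → D = (-1/3, -8/3)

D = (-1/3, -8/3)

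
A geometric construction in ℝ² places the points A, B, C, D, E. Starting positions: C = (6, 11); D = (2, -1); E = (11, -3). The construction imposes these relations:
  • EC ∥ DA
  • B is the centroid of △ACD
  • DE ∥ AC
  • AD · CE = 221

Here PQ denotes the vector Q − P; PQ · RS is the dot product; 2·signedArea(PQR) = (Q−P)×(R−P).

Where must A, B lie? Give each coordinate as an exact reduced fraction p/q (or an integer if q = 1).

A = (-3, 13)
B = (5/3, 23/3)

1. A_x = -3  [DE ∥ AC ∩ EC ∥ DA]
2. A_y = 13  [DE ∥ AC ∩ EC ∥ DA]
   → A = (-3, 13)
3. B_x = 5/3  [B is the centroid of △ACD]
4. B_y = 23/3  [B is the centroid of △ACD]
   → B = (5/3, 23/3)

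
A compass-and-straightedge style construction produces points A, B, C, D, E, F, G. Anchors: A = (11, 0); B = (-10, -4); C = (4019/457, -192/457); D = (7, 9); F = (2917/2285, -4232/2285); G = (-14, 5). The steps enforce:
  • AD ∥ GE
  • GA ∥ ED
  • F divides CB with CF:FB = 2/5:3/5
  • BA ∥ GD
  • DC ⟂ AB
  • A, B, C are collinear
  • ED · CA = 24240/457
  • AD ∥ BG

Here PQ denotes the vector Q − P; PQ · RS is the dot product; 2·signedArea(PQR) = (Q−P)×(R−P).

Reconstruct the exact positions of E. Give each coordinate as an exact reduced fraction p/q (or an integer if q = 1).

E = (-18, 14)

1. E_x = -18  [GA ∥ ED ∩ AD ∥ GE]
2. E_y = 14  [GA ∥ ED ∩ AD ∥ GE]
   → E = (-18, 14)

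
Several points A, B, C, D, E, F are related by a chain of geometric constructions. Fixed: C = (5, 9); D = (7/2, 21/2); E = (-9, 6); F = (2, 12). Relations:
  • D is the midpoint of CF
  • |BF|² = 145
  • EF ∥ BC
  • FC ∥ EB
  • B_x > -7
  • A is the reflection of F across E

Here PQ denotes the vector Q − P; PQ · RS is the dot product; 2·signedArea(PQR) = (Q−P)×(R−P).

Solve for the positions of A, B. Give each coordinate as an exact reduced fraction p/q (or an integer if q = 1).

A = (-20, 0)
B = (-6, 3)

1. A_x = -20  [A is the reflection of F across E]
2. A_y = 0  [A is the reflection of F across E]
   → A = (-20, 0)
3. B_x = -6  [EF ∥ BC ∩ FC ∥ EB]
4. B_y = 3  [EF ∥ BC ∩ FC ∥ EB]
   → B = (-6, 3)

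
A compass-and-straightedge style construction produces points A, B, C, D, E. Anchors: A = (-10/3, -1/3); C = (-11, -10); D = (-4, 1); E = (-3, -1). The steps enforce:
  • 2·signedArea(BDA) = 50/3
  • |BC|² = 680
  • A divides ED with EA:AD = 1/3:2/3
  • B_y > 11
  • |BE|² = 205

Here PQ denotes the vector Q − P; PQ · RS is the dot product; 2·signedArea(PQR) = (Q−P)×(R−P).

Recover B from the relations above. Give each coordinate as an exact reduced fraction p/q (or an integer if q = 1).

1. B_x = 3  [line 4/3·x + 2/3·y + -12 = 0 ∩ |BC|² = 680]
2. B_y = 12  [line 4/3·x + 2/3·y + -12 = 0 ∩ |BC|² = 680]
   → B = (3, 12)

B = (3, 12)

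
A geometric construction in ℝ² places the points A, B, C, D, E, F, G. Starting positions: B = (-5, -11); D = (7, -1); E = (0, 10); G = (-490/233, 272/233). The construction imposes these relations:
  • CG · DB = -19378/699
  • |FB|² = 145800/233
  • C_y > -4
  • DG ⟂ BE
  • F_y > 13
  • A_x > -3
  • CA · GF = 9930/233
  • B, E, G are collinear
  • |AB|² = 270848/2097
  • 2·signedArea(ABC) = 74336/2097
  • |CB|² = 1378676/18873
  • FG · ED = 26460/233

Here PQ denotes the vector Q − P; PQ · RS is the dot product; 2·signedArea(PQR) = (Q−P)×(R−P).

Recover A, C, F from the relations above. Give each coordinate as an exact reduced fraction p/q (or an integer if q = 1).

1. C_x = -257/2097  [line 12·x + 10·y + 28858/699 = 0 ∩ |CB|² = 1378676/18873]
2. C_y = -2783/699  [line 12·x + 10·y + 28858/699 = 0 ∩ |CB|² = 1378676/18873]
   → C = (-257/2097, -2783/699)
3. F_x = 185/233  [line -7·x + 11·y + -32882/233 = 0 ∩ |FB|² = 145800/233]
4. F_y = 3107/233  [line -7·x + 11·y + -32882/233 = 0 ∩ |FB|² = 145800/233]
   → F = (185/233, 3107/233)
5. A_x = -1655/699  [2·signedArea(ABC) = 74336/2097 ∩ CA · GF = 9930/233]
6. A_y = 13/233  [2·signedArea(ABC) = 74336/2097 ∩ CA · GF = 9930/233]
   → A = (-1655/699, 13/233)

A = (-1655/699, 13/233)
C = (-257/2097, -2783/699)
F = (185/233, 3107/233)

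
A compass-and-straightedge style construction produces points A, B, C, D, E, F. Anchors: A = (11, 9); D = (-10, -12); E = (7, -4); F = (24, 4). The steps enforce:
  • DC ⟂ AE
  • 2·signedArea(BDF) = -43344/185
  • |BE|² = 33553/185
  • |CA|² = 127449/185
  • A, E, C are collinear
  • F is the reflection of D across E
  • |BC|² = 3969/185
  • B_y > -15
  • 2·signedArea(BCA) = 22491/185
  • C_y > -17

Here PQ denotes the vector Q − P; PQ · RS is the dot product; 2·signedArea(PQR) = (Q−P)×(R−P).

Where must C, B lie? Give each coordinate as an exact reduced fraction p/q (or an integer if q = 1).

B = (-212/185, -2724/185)
C = (607/185, -2976/185)

1. C_x = 607/185  [A, E, C are collinear ∩ DC ⟂ AE]
2. C_y = -2976/185  [A, E, C are collinear ∩ DC ⟂ AE]
   → C = (607/185, -2976/185)
3. B_x = -212/185  [2·signedArea(BCA) = 22491/185 ∩ 2·signedArea(BDF) = -43344/185]
4. B_y = -2724/185  [2·signedArea(BCA) = 22491/185 ∩ 2·signedArea(BDF) = -43344/185]
   → B = (-212/185, -2724/185)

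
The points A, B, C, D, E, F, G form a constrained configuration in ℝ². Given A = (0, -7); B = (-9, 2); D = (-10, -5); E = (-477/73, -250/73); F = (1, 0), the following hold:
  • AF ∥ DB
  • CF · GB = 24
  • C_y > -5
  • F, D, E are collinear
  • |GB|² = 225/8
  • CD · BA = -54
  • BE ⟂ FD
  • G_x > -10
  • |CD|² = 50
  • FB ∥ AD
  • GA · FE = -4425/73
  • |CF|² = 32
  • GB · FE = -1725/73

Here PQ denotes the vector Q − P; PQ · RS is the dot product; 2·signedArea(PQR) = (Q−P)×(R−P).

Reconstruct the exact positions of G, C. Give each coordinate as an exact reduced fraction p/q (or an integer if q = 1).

1. G_x = -39/4  [line 550/73·x + 250/73·y + 6175/73 = 0 ∩ |GB|² = 225/8]
2. G_y = -13/4  [line 550/73·x + 250/73·y + 6175/73 = 0 ∩ |GB|² = 225/8]
   → G = (-39/4, -13/4)
3. C_x = -3  [CF · GB = 24 ∩ CD · BA = -54]
4. C_y = -4  [CF · GB = 24 ∩ CD · BA = -54]
   → C = (-3, -4)

C = (-3, -4)
G = (-39/4, -13/4)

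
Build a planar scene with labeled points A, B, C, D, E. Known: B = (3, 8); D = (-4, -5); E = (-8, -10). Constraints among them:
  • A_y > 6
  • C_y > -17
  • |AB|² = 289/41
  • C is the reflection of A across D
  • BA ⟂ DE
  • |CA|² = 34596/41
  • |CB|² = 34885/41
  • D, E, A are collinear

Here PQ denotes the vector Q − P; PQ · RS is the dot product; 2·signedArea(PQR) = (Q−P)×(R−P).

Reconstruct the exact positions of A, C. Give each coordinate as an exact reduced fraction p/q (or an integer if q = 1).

A = (208/41, 260/41)
C = (-536/41, -670/41)

1. A_x = 208/41  [D, E, A are collinear ∩ BA ⟂ DE]
2. A_y = 260/41  [D, E, A are collinear ∩ BA ⟂ DE]
   → A = (208/41, 260/41)
3. C_x = -536/41  [C is the reflection of A across D]
4. C_y = -670/41  [C is the reflection of A across D]
   → C = (-536/41, -670/41)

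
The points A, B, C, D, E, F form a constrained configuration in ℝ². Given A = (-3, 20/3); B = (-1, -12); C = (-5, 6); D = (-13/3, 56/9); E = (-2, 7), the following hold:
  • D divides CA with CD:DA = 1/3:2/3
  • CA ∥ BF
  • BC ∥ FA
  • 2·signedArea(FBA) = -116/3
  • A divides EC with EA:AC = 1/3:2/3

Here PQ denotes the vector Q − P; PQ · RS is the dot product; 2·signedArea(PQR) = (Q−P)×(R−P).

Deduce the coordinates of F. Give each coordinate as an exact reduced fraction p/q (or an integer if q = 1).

F = (1, -34/3)

1. F_x = 1  [BC ∥ FA ∩ CA ∥ BF]
2. F_y = -34/3  [BC ∥ FA ∩ CA ∥ BF]
   → F = (1, -34/3)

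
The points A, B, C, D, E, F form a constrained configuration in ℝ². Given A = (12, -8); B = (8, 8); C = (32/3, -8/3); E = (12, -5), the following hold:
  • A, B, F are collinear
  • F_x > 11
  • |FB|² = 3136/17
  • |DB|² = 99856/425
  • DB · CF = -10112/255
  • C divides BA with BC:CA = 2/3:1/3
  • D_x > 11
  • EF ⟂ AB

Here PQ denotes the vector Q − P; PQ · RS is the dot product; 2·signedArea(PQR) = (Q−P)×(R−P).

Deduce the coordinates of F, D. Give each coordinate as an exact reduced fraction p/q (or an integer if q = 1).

1. F_x = 192/17  [A, B, F are collinear ∩ EF ⟂ AB]
2. F_y = -88/17  [A, B, F are collinear ∩ EF ⟂ AB]
   → F = (192/17, -88/17)
3. D_x = 996/85  [line -32/51·x + 128/51·y + 6272/255 = 0 ∩ |DB|² = 99856/425]
4. D_y = -584/85  [line -32/51·x + 128/51·y + 6272/255 = 0 ∩ |DB|² = 99856/425]
   → D = (996/85, -584/85)

D = (996/85, -584/85)
F = (192/17, -88/17)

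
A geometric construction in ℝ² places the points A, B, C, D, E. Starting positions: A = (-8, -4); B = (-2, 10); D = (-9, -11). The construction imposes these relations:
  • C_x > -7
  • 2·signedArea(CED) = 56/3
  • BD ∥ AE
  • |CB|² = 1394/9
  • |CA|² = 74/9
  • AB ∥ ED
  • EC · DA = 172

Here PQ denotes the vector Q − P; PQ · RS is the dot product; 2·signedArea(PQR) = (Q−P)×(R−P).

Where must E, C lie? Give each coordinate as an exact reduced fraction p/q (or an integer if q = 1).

C = (-19/3, -5/3)
E = (-15, -25)

1. E_x = -15  [AB ∥ ED ∩ BD ∥ AE]
2. E_y = -25  [AB ∥ ED ∩ BD ∥ AE]
   → E = (-15, -25)
3. C_x = -19/3  [2·signedArea(CED) = 56/3 ∩ EC · DA = 172]
4. C_y = -5/3  [2·signedArea(CED) = 56/3 ∩ EC · DA = 172]
   → C = (-19/3, -5/3)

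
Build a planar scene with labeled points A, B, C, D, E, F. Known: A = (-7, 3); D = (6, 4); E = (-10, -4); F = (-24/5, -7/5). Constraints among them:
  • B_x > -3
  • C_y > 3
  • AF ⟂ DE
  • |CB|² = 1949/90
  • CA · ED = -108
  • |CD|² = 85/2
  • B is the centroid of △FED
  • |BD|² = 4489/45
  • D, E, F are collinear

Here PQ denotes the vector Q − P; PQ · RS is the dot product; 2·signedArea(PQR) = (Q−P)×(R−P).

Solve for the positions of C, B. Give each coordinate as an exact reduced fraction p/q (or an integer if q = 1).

B = (-44/15, -7/15)
C = (-1/2, 7/2)

1. C_x = -1/2  [line -16·x + -8·y + 20 = 0 ∩ |CD|² = 85/2]
2. C_y = 7/2  [line -16·x + -8·y + 20 = 0 ∩ |CD|² = 85/2]
   → C = (-1/2, 7/2)
3. B_x = -44/15  [B is the centroid of △FED]
4. B_y = -7/15  [B is the centroid of △FED]
   → B = (-44/15, -7/15)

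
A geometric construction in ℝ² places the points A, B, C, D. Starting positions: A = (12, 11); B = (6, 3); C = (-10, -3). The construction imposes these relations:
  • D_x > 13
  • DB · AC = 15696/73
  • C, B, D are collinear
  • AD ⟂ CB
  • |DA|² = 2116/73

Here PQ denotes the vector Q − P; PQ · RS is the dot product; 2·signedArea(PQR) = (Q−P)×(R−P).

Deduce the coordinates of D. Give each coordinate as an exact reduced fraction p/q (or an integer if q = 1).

1. D_x = 1014/73  [C, B, D are collinear ∩ AD ⟂ CB]
2. D_y = 435/73  [C, B, D are collinear ∩ AD ⟂ CB]
   → D = (1014/73, 435/73)

D = (1014/73, 435/73)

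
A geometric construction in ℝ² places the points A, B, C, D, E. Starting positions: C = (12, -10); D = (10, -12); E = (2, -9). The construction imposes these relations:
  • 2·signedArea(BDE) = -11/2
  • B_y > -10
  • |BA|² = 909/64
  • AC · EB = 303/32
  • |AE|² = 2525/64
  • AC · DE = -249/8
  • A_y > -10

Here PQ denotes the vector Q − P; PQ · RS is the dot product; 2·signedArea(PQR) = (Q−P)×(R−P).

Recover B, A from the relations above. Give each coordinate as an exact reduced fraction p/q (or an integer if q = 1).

1. A_x = 33/4  [line 8·x + -3·y + -759/8 = 0 ∩ |AE|² = 2525/64]
2. A_y = -77/8  [line 8·x + -3·y + -759/8 = 0 ∩ |AE|² = 2525/64]
   → A = (33/4, -77/8)
3. B_x = 9/2  [2·signedArea(BDE) = -11/2 ∩ AC · EB = 303/32]
4. B_y = -37/4  [2·signedArea(BDE) = -11/2 ∩ AC · EB = 303/32]
   → B = (9/2, -37/4)

A = (33/4, -77/8)
B = (9/2, -37/4)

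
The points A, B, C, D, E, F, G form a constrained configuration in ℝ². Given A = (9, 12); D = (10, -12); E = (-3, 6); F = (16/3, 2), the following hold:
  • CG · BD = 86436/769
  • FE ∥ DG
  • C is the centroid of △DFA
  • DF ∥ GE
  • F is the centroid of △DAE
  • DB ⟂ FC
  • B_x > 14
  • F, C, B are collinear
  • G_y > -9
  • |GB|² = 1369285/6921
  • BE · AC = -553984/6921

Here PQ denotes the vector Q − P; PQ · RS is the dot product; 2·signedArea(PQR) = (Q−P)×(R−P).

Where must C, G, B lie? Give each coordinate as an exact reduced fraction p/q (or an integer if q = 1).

1. C_x = 73/9  [C is the centroid of △DFA]
2. C_y = 2/3  [C is the centroid of △DFA]
   → C = (73/9, 2/3)
3. G_x = 5/3  [DF ∥ GE ∩ FE ∥ DG]
4. G_y = -8  [DF ∥ GE ∩ FE ∥ DG]
   → G = (5/3, -8)
5. B_x = 11218/769  [F, C, B are collinear ∩ DB ⟂ FC]
6. B_y = -1878/769  [F, C, B are collinear ∩ DB ⟂ FC]
   → B = (11218/769, -1878/769)

B = (11218/769, -1878/769)
C = (73/9, 2/3)
G = (5/3, -8)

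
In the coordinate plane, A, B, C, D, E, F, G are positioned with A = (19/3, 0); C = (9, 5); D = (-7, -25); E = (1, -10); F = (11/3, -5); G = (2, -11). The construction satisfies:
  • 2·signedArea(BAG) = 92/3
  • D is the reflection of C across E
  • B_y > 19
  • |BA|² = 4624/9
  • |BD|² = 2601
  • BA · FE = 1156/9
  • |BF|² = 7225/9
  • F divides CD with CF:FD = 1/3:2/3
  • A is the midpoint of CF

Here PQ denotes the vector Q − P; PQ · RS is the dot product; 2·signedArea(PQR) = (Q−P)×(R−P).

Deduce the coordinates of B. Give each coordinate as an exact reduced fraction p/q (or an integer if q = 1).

1. B_x = 17  [2·signedArea(BAG) = 92/3 ∩ BA · FE = 1156/9]
2. B_y = 20  [2·signedArea(BAG) = 92/3 ∩ BA · FE = 1156/9]
   → B = (17, 20)

B = (17, 20)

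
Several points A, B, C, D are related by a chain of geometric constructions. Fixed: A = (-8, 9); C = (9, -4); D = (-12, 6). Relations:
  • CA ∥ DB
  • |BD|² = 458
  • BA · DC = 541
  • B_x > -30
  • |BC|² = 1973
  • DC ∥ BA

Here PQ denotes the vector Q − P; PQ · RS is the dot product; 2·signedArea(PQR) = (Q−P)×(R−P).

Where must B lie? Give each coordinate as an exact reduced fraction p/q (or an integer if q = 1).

1. B_x = -29  [DC ∥ BA ∩ CA ∥ DB]
2. B_y = 19  [DC ∥ BA ∩ CA ∥ DB]
   → B = (-29, 19)

B = (-29, 19)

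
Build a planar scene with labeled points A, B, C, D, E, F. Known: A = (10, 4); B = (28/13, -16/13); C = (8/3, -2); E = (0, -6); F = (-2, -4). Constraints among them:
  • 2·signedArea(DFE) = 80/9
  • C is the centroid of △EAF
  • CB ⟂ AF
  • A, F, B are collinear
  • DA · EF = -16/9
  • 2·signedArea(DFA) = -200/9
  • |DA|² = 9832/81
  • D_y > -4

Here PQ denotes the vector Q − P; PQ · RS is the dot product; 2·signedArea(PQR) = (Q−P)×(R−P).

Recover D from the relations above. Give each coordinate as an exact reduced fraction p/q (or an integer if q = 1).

D = (16/9, -10/3)

1. D_x = 16/9  [2·signedArea(DFE) = 80/9 ∩ 2·signedArea(DFA) = -200/9]
2. D_y = -10/3  [2·signedArea(DFE) = 80/9 ∩ 2·signedArea(DFA) = -200/9]
   → D = (16/9, -10/3)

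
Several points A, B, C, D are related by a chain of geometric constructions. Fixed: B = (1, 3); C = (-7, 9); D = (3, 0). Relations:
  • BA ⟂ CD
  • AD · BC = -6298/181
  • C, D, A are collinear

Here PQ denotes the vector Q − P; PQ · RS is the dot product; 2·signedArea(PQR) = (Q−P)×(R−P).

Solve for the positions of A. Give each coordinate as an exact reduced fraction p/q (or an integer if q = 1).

A = (73/181, 423/181)

1. A_x = 73/181  [C, D, A are collinear ∩ BA ⟂ CD]
2. A_y = 423/181  [C, D, A are collinear ∩ BA ⟂ CD]
   → A = (73/181, 423/181)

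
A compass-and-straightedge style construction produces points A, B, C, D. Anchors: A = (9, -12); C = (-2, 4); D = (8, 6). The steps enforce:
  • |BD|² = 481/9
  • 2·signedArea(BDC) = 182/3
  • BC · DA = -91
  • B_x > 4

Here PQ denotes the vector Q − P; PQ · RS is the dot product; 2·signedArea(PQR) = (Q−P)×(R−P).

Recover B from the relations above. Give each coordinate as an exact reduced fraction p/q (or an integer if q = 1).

B = (5, -2/3)

1. B_x = 5  [BC · DA = -91 ∩ 2·signedArea(BDC) = 182/3]
2. B_y = -2/3  [BC · DA = -91 ∩ 2·signedArea(BDC) = 182/3]
   → B = (5, -2/3)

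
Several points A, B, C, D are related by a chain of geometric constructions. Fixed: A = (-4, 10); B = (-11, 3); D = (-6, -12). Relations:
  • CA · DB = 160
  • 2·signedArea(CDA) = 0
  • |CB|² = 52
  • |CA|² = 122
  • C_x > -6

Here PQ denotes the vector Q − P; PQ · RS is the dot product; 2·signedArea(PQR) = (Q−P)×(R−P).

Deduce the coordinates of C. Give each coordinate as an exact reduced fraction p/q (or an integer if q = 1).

C = (-5, -1)

1. C_x = -5  [2·signedArea(CDA) = 0 ∩ CA · DB = 160]
2. C_y = -1  [2·signedArea(CDA) = 0 ∩ CA · DB = 160]
   → C = (-5, -1)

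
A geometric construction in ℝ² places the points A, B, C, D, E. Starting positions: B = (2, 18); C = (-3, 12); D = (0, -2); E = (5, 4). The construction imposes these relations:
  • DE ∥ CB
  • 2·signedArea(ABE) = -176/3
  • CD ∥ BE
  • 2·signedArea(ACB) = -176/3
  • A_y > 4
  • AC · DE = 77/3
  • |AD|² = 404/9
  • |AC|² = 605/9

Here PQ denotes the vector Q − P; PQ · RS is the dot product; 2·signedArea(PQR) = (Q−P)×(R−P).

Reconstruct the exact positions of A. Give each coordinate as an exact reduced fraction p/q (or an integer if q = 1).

A = (2/3, 14/3)

1. A_x = 2/3  [2·signedArea(ABE) = -176/3 ∩ AC · DE = 77/3]
2. A_y = 14/3  [2·signedArea(ABE) = -176/3 ∩ AC · DE = 77/3]
   → A = (2/3, 14/3)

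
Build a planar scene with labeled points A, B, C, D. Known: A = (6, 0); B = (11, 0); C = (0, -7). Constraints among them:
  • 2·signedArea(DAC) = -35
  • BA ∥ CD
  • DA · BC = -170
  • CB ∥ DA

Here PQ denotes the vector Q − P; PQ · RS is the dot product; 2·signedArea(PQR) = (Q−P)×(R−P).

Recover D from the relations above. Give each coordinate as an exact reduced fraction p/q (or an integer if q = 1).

D = (-5, -7)

1. D_x = -5  [CB ∥ DA ∩ BA ∥ CD]
2. D_y = -7  [CB ∥ DA ∩ BA ∥ CD]
   → D = (-5, -7)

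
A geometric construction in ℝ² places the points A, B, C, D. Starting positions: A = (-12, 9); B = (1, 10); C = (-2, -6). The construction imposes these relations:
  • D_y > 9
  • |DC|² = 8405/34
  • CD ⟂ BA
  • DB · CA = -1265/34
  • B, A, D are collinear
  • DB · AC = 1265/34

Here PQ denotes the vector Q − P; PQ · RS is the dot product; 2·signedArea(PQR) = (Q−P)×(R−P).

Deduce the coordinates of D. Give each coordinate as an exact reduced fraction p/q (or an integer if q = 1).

1. D_x = -109/34  [B, A, D are collinear ∩ CD ⟂ BA]
2. D_y = 329/34  [B, A, D are collinear ∩ CD ⟂ BA]
   → D = (-109/34, 329/34)

D = (-109/34, 329/34)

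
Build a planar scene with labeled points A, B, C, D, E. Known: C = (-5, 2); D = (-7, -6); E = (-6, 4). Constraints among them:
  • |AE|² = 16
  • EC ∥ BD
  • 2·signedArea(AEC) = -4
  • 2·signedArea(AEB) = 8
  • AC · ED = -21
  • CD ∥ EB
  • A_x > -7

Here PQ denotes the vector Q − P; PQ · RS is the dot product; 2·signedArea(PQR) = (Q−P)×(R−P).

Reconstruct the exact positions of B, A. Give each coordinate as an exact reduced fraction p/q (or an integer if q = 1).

1. B_x = -8  [EC ∥ BD ∩ CD ∥ EB]
2. B_y = -4  [EC ∥ BD ∩ CD ∥ EB]
   → B = (-8, -4)
3. A_x = -6  [2·signedArea(AEC) = -4 ∩ 2·signedArea(AEB) = 8]
4. A_y = 0  [2·signedArea(AEC) = -4 ∩ 2·signedArea(AEB) = 8]
   → A = (-6, 0)

A = (-6, 0)
B = (-8, -4)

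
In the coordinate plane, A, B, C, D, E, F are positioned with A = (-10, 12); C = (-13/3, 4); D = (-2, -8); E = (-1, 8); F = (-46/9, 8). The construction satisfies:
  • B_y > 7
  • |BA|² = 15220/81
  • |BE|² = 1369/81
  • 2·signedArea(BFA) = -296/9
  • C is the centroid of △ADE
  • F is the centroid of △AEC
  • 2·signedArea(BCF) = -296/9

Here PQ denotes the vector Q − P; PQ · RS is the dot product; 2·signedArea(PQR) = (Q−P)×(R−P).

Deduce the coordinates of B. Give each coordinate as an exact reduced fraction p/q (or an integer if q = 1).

1. B_x = 28/9  [2·signedArea(BCF) = -296/9 ∩ 2·signedArea(BFA) = -296/9]
2. B_y = 8  [2·signedArea(BCF) = -296/9 ∩ 2·signedArea(BFA) = -296/9]
   → B = (28/9, 8)

B = (28/9, 8)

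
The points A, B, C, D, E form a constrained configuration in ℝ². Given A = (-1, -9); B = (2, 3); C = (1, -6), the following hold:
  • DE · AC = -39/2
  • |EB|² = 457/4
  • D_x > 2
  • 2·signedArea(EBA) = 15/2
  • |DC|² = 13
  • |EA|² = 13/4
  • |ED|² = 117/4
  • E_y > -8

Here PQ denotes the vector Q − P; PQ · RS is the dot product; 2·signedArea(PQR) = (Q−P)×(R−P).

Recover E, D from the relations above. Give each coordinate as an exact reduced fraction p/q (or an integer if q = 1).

1. E_x = 0  [line 12·x + -3·y + -45/2 = 0 ∩ |EA|² = 13/4]
2. E_y = -15/2  [line 12·x + -3·y + -45/2 = 0 ∩ |EA|² = 13/4]
   → E = (0, -15/2)
3. D_x = 3  [line -2·x + -3·y + -3 = 0 ∩ |ED|² = 117/4]
4. D_y = -3  [line -2·x + -3·y + -3 = 0 ∩ |ED|² = 117/4]
   → D = (3, -3)

D = (3, -3)
E = (0, -15/2)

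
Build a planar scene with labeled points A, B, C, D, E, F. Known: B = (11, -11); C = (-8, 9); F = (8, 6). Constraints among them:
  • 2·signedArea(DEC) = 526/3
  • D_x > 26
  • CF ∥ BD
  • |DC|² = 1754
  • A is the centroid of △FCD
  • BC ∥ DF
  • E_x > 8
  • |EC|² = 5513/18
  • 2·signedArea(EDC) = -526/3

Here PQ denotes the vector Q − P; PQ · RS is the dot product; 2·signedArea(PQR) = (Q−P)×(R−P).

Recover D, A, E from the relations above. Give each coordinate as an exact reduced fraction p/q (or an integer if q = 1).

A = (9, 1/3)
D = (27, -14)
E = (17/2, 19/6)

1. D_x = 27  [BC ∥ DF ∩ CF ∥ BD]
2. D_y = -14  [BC ∥ DF ∩ CF ∥ BD]
   → D = (27, -14)
3. A_x = 9  [A is the centroid of △FCD]
4. A_y = 1/3  [A is the centroid of △FCD]
   → A = (9, 1/3)
5. E_x = 17/2  [line -23·x + -35·y + 919/3 = 0 ∩ |EC|² = 5513/18]
6. E_y = 19/6  [line -23·x + -35·y + 919/3 = 0 ∩ |EC|² = 5513/18]
   → E = (17/2, 19/6)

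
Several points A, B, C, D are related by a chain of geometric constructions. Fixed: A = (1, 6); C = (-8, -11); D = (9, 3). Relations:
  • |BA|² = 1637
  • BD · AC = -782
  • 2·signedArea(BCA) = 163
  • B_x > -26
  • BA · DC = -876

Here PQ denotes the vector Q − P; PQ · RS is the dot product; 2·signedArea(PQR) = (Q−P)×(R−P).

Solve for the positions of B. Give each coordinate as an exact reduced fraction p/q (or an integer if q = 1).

B = (-25, -25)

1. B_x = -25  [BD · AC = -782 ∩ BA · DC = -876]
2. B_y = -25  [BD · AC = -782 ∩ BA · DC = -876]
   → B = (-25, -25)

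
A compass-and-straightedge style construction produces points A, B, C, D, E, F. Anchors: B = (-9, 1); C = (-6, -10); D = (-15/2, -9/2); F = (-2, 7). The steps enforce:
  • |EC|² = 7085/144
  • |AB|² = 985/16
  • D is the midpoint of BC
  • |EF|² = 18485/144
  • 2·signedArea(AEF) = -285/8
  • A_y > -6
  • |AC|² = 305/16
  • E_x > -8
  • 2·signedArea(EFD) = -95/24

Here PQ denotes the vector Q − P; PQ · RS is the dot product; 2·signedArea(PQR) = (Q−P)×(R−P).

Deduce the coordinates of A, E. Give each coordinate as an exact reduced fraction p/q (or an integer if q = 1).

1. E_x = -43/6  [line 23/2·x + -11/2·y + 1571/24 = 0 ∩ |EC|² = 7085/144]
2. E_y = -37/12  [line 23/2·x + -11/2·y + 1571/24 = 0 ∩ |EC|² = 7085/144]
   → E = (-43/6, -37/12)
3. A_x = -5  [line -121/12·x + 31/6·y + -497/24 = 0 ∩ |AC|² = 305/16]
4. A_y = -23/4  [line -121/12·x + 31/6·y + -497/24 = 0 ∩ |AC|² = 305/16]
   → A = (-5, -23/4)

A = (-5, -23/4)
E = (-43/6, -37/12)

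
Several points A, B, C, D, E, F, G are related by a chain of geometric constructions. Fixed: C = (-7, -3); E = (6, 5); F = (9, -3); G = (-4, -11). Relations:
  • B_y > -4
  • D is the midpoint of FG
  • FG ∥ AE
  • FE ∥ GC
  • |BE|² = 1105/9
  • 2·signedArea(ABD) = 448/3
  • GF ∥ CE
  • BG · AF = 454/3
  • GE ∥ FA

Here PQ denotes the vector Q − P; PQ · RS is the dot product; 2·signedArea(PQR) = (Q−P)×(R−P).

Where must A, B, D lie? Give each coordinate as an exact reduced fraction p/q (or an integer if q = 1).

1. A_x = 19  [FG ∥ AE ∩ GE ∥ FA]
2. A_y = 13  [FG ∥ AE ∩ GE ∥ FA]
   → A = (19, 13)
3. B_x = -5/3  [line 10·x + 16·y + 194/3 = 0 ∩ |BE|² = 1105/9]
4. B_y = -3  [line 10·x + 16·y + 194/3 = 0 ∩ |BE|² = 1105/9]
   → B = (-5/3, -3)
5. D_x = 5/2  [D is the midpoint of FG]
6. D_y = -7  [D is the midpoint of FG]
   → D = (5/2, -7)

A = (19, 13)
B = (-5/3, -3)
D = (5/2, -7)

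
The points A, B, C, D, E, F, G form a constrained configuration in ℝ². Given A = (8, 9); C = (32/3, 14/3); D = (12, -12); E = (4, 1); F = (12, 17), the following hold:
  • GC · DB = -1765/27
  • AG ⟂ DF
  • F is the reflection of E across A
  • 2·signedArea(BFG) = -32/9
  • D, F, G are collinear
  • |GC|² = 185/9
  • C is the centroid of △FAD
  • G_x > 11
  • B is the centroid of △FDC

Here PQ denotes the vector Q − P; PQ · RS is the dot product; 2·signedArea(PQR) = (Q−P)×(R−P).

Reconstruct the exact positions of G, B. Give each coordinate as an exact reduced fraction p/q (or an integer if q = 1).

1. G_x = 12  [D, F, G are collinear ∩ AG ⟂ DF]
2. G_y = 9  [D, F, G are collinear ∩ AG ⟂ DF]
   → G = (12, 9)
3. B_x = 104/9  [B is the centroid of △FDC]
4. B_y = 29/9  [B is the centroid of △FDC]
   → B = (104/9, 29/9)

B = (104/9, 29/9)
G = (12, 9)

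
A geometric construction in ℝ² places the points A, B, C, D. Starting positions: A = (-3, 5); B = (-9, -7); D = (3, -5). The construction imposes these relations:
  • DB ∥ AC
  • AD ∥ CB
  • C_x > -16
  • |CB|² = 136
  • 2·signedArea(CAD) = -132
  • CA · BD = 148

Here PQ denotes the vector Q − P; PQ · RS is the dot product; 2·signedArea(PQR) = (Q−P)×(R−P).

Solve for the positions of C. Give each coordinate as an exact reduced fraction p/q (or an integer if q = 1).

C = (-15, 3)

1. C_x = -15  [AD ∥ CB ∩ DB ∥ AC]
2. C_y = 3  [AD ∥ CB ∩ DB ∥ AC]
   → C = (-15, 3)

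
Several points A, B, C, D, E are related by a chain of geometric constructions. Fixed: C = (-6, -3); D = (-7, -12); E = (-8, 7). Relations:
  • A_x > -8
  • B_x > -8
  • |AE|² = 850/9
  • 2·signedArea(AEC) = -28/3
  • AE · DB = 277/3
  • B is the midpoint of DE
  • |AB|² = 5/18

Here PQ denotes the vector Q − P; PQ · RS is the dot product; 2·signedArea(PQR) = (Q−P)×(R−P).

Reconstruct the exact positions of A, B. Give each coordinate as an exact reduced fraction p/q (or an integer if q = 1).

A = (-7, -8/3)
B = (-15/2, -5/2)

1. A_x = -7  [line 10·x + 2·y + 226/3 = 0 ∩ |AE|² = 850/9]
2. A_y = -8/3  [line 10·x + 2·y + 226/3 = 0 ∩ |AE|² = 850/9]
   → A = (-7, -8/3)
3. B_x = -15/2  [B is the midpoint of DE]
4. B_y = -5/2  [B is the midpoint of DE]
   → B = (-15/2, -5/2)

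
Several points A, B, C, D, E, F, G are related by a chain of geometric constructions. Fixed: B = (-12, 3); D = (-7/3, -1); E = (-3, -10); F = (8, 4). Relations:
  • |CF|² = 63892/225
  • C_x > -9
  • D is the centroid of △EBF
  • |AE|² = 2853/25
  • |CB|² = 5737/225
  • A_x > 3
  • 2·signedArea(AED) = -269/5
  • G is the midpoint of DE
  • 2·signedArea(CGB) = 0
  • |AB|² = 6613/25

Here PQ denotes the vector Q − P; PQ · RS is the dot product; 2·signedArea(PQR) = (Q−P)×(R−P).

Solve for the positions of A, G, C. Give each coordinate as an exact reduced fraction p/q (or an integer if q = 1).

1. A_x = 18/5  [line -9·x + 2/3·y + 502/15 = 0 ∩ |AE|² = 2853/25]
2. A_y = -8/5  [line -9·x + 2/3·y + 502/15 = 0 ∩ |AE|² = 2853/25]
   → A = (18/5, -8/5)
3. G_x = -8/3  [G is the midpoint of DE]
4. G_y = -11/2  [G is the midpoint of DE]
   → G = (-8/3, -11/2)
5. C_x = -124/15  [line -17/2·x + -28/3·y + -74 = 0 ∩ |CB|² = 5737/225]
6. C_y = -2/5  [line -17/2·x + -28/3·y + -74 = 0 ∩ |CB|² = 5737/225]
   → C = (-124/15, -2/5)

A = (18/5, -8/5)
C = (-124/15, -2/5)
G = (-8/3, -11/2)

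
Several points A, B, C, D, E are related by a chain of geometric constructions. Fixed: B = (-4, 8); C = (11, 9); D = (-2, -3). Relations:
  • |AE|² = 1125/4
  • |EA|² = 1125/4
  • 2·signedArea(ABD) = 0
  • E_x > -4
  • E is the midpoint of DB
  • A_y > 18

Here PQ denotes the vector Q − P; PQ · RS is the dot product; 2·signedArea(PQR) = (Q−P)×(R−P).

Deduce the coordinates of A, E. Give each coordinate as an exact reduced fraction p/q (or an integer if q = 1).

1. E_x = -3  [E is the midpoint of DB]
2. E_y = 5/2  [E is the midpoint of DB]
   → E = (-3, 5/2)
3. A_x = -6  [line 11·x + 2·y + 28 = 0 ∩ |AE|² = 1125/4]
4. A_y = 19  [line 11·x + 2·y + 28 = 0 ∩ |AE|² = 1125/4]
   → A = (-6, 19)

A = (-6, 19)
E = (-3, 5/2)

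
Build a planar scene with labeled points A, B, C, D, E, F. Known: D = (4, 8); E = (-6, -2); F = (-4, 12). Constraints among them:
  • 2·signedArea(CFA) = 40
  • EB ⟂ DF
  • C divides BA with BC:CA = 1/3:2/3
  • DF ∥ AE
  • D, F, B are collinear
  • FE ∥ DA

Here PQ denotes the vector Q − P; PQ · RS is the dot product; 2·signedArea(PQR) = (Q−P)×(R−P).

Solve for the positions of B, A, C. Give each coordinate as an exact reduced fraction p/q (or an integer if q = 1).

1. B_x = 0  [D, F, B are collinear ∩ EB ⟂ DF]
2. B_y = 10  [D, F, B are collinear ∩ EB ⟂ DF]
   → B = (0, 10)
3. A_x = 2  [DF ∥ AE ∩ FE ∥ DA]
4. A_y = -6  [DF ∥ AE ∩ FE ∥ DA]
   → A = (2, -6)
5. C_x = 2/3  [C divides BA with BC:CA = 1/3:2/3]
6. C_y = 14/3  [C divides BA with BC:CA = 1/3:2/3]
   → C = (2/3, 14/3)

A = (2, -6)
B = (0, 10)
C = (2/3, 14/3)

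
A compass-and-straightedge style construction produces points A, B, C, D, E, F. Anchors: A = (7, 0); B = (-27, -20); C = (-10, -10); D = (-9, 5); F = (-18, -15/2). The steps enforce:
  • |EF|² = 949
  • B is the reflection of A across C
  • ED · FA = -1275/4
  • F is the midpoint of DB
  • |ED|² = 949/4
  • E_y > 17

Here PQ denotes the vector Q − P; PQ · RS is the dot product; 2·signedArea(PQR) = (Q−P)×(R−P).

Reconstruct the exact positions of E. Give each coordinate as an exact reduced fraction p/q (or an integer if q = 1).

E = (0, 35/2)

1. E_x = 0  [line -25·x + -15/2·y + 525/4 = 0 ∩ |ED|² = 949/4]
2. E_y = 35/2  [line -25·x + -15/2·y + 525/4 = 0 ∩ |ED|² = 949/4]
   → E = (0, 35/2)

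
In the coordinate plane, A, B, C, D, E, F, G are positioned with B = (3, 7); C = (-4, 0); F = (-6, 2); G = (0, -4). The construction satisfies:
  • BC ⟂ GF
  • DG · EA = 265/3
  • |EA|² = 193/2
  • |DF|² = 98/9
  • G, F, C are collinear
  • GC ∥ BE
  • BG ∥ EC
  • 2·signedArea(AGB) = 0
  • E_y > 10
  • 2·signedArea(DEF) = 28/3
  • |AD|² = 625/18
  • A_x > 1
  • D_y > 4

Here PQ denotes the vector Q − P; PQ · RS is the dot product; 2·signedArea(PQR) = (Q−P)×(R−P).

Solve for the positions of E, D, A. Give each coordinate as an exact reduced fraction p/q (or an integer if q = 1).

1. E_x = -1  [BG ∥ EC ∩ GC ∥ BE]
2. E_y = 11  [BG ∥ EC ∩ GC ∥ BE]
   → E = (-1, 11)
3. D_x = -11/3  [line 9·x + -5·y + 164/3 = 0 ∩ |DF|² = 98/9]
4. D_y = 13/3  [line 9·x + -5·y + 164/3 = 0 ∩ |DF|² = 98/9]
   → D = (-11/3, 13/3)
5. A_x = 3/2  [2·signedArea(AGB) = 0 ∩ DG · EA = 265/3]
6. A_y = 3/2  [2·signedArea(AGB) = 0 ∩ DG · EA = 265/3]
   → A = (3/2, 3/2)

A = (3/2, 3/2)
D = (-11/3, 13/3)
E = (-1, 11)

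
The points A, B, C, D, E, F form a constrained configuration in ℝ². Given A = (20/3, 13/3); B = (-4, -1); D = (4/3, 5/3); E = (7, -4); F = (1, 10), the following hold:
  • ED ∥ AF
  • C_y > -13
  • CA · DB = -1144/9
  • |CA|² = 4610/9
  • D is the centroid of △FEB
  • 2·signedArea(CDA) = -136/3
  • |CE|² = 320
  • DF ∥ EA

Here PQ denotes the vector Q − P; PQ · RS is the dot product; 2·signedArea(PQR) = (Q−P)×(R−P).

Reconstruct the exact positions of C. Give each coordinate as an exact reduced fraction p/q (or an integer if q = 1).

C = (-9, -12)

1. C_x = -9  [2·signedArea(CDA) = -136/3 ∩ CA · DB = -1144/9]
2. C_y = -12  [2·signedArea(CDA) = -136/3 ∩ CA · DB = -1144/9]
   → C = (-9, -12)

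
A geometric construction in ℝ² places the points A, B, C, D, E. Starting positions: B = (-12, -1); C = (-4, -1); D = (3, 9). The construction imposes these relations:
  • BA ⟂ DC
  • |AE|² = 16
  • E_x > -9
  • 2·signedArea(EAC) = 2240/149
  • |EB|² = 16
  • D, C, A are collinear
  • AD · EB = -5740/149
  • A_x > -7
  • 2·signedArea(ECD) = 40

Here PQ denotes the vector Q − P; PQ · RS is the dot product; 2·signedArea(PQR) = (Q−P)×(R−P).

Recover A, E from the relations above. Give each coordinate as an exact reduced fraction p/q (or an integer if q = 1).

1. A_x = -988/149  [D, C, A are collinear ∩ BA ⟂ DC]
2. A_y = -709/149  [D, C, A are collinear ∩ BA ⟂ DC]
   → A = (-988/149, -709/149)
3. E_x = -8  [2·signedArea(ECD) = 40 ∩ AD · EB = -5740/149]
4. E_y = -1  [2·signedArea(ECD) = 40 ∩ AD · EB = -5740/149]
   → E = (-8, -1)

A = (-988/149, -709/149)
E = (-8, -1)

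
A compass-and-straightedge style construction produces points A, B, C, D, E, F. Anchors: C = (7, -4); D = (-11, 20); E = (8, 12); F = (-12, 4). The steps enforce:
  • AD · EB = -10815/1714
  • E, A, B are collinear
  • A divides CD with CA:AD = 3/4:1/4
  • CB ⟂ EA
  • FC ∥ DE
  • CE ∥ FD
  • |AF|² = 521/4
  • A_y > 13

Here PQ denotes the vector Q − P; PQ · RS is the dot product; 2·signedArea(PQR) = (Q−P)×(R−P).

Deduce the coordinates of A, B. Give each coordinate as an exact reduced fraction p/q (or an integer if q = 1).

A = (-13/2, 14)
B = (7871/857, 10144/857)

1. A_x = -13/2  [A divides CD with CA:AD = 3/4:1/4]
2. A_y = 14  [A divides CD with CA:AD = 3/4:1/4]
   → A = (-13/2, 14)
3. B_x = 7871/857  [E, A, B are collinear ∩ CB ⟂ EA]
4. B_y = 10144/857  [E, A, B are collinear ∩ CB ⟂ EA]
   → B = (7871/857, 10144/857)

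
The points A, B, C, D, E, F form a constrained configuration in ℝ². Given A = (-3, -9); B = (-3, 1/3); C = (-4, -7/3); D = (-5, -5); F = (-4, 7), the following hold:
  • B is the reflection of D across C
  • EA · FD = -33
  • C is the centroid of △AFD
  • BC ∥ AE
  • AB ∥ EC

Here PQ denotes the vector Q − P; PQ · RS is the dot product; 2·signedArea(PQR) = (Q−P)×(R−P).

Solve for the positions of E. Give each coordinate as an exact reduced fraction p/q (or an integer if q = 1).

1. E_x = -4  [AB ∥ EC ∩ BC ∥ AE]
2. E_y = -35/3  [AB ∥ EC ∩ BC ∥ AE]
   → E = (-4, -35/3)

E = (-4, -35/3)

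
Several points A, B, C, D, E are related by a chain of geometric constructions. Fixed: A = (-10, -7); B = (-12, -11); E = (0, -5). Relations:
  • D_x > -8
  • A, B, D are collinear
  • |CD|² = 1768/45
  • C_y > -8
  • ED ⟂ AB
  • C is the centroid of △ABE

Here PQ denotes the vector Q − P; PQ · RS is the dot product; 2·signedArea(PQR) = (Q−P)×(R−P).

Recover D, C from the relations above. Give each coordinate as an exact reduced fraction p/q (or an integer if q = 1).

1. D_x = -36/5  [A, B, D are collinear ∩ ED ⟂ AB]
2. D_y = -7/5  [A, B, D are collinear ∩ ED ⟂ AB]
   → D = (-36/5, -7/5)
3. C_x = -22/3  [C is the centroid of △ABE]
4. C_y = -23/3  [C is the centroid of △ABE]
   → C = (-22/3, -23/3)

C = (-22/3, -23/3)
D = (-36/5, -7/5)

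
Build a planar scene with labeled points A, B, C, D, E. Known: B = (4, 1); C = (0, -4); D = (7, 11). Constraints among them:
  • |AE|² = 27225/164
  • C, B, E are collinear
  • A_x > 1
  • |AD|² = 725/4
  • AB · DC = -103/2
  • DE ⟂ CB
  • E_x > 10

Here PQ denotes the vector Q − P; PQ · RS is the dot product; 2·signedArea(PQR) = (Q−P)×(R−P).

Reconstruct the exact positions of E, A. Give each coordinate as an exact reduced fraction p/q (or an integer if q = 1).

1. E_x = 412/41  [C, B, E are collinear ∩ DE ⟂ CB]
2. E_y = 351/41  [C, B, E are collinear ∩ DE ⟂ CB]
   → E = (412/41, 351/41)
3. A_x = 2  [line 7·x + 15·y + 17/2 = 0 ∩ |AD|² = 725/4]
4. A_y = -3/2  [line 7·x + 15·y + 17/2 = 0 ∩ |AD|² = 725/4]
   → A = (2, -3/2)

A = (2, -3/2)
E = (412/41, 351/41)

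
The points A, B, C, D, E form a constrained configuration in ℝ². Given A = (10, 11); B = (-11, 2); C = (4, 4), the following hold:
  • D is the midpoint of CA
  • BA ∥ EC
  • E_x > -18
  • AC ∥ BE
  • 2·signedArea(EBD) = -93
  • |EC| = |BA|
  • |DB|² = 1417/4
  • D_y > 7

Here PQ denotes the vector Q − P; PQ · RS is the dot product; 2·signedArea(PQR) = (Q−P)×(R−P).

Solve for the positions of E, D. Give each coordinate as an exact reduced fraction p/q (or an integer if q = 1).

D = (7, 15/2)
E = (-17, -5)

1. E_x = -17  [BA ∥ EC ∩ AC ∥ BE]
2. E_y = -5  [BA ∥ EC ∩ AC ∥ BE]
   → E = (-17, -5)
3. D_x = 7  [D is the midpoint of CA]
4. D_y = 15/2  [D is the midpoint of CA]
   → D = (7, 15/2)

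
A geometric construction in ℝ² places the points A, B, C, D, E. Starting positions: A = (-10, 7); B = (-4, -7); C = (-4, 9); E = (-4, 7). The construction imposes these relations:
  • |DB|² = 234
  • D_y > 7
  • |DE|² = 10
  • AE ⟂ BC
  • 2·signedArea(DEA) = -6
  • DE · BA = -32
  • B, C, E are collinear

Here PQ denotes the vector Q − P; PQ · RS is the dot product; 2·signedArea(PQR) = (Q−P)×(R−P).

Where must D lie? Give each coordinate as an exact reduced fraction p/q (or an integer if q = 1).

D = (-7, 8)

1. D_x = -7  [DE · BA = -32 ∩ 2·signedArea(DEA) = -6]
2. D_y = 8  [DE · BA = -32 ∩ 2·signedArea(DEA) = -6]
   → D = (-7, 8)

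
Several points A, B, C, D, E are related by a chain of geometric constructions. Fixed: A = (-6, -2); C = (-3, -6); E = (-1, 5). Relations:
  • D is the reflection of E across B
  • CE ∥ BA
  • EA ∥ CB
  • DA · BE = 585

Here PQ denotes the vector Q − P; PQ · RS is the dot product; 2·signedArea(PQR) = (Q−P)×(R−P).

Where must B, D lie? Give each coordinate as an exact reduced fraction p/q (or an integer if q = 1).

1. B_x = -8  [CE ∥ BA ∩ EA ∥ CB]
2. B_y = -13  [CE ∥ BA ∩ EA ∥ CB]
   → B = (-8, -13)
3. D_x = -15  [D is the reflection of E across B]
4. D_y = -31  [D is the reflection of E across B]
   → D = (-15, -31)

B = (-8, -13)
D = (-15, -31)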